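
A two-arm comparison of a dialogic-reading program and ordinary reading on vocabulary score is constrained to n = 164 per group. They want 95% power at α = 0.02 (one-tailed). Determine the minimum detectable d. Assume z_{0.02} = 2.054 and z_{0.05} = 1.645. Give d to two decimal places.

d_min ≈ 0.41

For two independent groups of n = 164 each: d_min = (z_{α} + z_β)·√(2/n).
z-sum = 2.054 + 1.645 = 3.699.
d_min = 3.699 × √(2/164) = 3.699 × 0.1104 = 0.408.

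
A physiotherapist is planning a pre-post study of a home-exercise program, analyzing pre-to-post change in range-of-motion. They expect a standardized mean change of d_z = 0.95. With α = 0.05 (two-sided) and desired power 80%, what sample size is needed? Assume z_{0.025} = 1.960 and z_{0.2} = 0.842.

For a paired (one-sample on differences) test: n = ((z_{α/2} + z_β) / d)².
z_{α/2} + z_β = 1.960 + 0.842 = 2.802.
n = (2.802 / 0.95)² = 2.949² = 8.70.
Round up.

n = 9 pairs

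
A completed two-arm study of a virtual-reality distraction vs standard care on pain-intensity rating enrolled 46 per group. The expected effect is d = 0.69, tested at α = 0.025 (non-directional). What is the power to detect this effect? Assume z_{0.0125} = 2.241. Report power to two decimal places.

For two equal groups, power = Φ(d·√(n/2) − z_{α/2}).
d·√(n/2) = 0.69 × √(46/2) = 0.69 × 4.796 = 3.309.
z_β = 3.309 − 2.241 = 1.068.
Power = Φ(1.068) = 0.857.

power ≈ 0.86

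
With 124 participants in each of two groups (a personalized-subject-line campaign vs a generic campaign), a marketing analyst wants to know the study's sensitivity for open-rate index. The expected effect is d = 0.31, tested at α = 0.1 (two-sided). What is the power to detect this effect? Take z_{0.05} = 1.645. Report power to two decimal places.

For two equal groups, power = Φ(d·√(n/2) − z_{α/2}).
d·√(n/2) = 0.31 × √(124/2) = 0.31 × 7.874 = 2.441.
z_β = 2.441 − 1.645 = 0.796.
Power = Φ(0.796) = 0.787.

power ≈ 0.79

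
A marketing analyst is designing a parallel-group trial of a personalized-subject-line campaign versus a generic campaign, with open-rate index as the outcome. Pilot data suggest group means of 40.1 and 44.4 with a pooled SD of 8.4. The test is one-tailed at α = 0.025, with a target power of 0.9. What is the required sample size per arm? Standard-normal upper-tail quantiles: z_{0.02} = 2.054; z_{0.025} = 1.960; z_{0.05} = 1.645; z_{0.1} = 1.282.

n = 81 per group

Cohen's d = |M₁ − M₂| / SD_pooled = |40.1 − 44.4| / 8.4 = 4.3 / 8.4 = 0.512.
For two independent groups with equal n: n = 2·((z_{α} + z_β) / d)².
z_{α} + z_β = 1.960 + 1.282 = 3.242.
n = 2 × (3.242 / 0.512)² = 2 × 6.332² = 2 × 40.09 = 80.2.
Round up to the next whole participant.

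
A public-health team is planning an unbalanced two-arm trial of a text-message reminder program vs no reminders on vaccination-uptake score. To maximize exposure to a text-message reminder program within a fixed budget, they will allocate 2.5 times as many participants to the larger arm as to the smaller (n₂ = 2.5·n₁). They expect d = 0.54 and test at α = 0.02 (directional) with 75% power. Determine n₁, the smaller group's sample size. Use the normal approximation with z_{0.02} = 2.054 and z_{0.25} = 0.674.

n₁ = 36

With allocation ratio k = n₂/n₁ = 2.5, Var(x̄₁−x̄₂) = σ²(1/n₁ + 1/(k·n₁)) = σ²·(k+1)/(k·n₁).
So n₁ = (1 + 1/k)·((z_{α} + z_β)/d)² = 1.400 × (2.728/0.54)².
n₁ = 1.400 × 25.52 = 35.7.
Round up: n₁ = 36, giving n₂ = 2.5 × 36 = 90.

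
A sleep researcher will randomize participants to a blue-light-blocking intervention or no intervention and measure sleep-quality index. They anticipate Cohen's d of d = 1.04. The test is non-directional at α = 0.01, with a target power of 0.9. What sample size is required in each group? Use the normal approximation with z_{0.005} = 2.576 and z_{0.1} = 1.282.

n = 28 per group

For two independent groups with equal n: n = 2·((z_{α/2} + z_β) / d)².
z_{α/2} + z_β = 2.576 + 1.282 = 3.858.
n = 2 × (3.858 / 1.04)² = 2 × 3.710² = 2 × 13.76 = 27.5.
Round up to the next whole participant.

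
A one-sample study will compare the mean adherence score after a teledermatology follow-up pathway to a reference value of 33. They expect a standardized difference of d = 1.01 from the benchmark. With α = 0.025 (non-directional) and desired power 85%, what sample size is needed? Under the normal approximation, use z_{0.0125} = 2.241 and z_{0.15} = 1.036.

For a one-sample test: n = ((z_{α/2} + z_β) / d)².
z_{α/2} + z_β = 2.241 + 1.036 = 3.277.
n = (3.277 / 1.01)² = 3.245² = 10.53.
Round up.

n = 11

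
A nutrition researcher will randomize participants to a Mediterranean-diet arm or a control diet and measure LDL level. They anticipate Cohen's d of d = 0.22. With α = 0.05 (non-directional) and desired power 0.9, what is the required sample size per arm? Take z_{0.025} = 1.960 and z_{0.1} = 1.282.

For two independent groups with equal n: n = 2·((z_{α/2} + z_β) / d)².
z_{α/2} + z_β = 1.960 + 1.282 = 3.242.
n = 2 × (3.242 / 0.22)² = 2 × 14.736² = 2 × 217.16 = 434.3.
Round up to the next whole participant.

n = 435 per group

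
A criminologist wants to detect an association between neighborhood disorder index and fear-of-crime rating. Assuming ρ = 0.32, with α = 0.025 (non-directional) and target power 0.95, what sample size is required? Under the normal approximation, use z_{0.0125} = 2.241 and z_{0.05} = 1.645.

Fisher's z: C = ½·ln((1+r)/(1−r)) = ½·ln(1.9412) = 0.3316.
n = ((z_{α/2} + z_β)/C)² + 3.
(2.241 + 1.645) / 0.3316 = 3.886 / 0.3316 = 11.719.
n = 11.719² + 3 = 137.33 + 3 = 140.3.
Round up.

n = 141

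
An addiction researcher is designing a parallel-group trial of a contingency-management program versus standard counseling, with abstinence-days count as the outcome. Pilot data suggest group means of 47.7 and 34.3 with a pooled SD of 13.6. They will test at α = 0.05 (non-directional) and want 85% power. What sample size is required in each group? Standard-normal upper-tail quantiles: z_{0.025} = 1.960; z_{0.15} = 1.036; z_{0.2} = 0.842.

Cohen's d = |M₁ − M₂| / SD_pooled = |47.7 − 34.3| / 13.6 = 13.4 / 13.6 = 0.985.
For two independent groups with equal n: n = 2·((z_{α/2} + z_β) / d)².
z_{α/2} + z_β = 1.960 + 1.036 = 2.996.
n = 2 × (2.996 / 0.985)² = 2 × 3.042² = 2 × 9.25 = 18.5.
Round up to the next whole participant.

n = 19 per group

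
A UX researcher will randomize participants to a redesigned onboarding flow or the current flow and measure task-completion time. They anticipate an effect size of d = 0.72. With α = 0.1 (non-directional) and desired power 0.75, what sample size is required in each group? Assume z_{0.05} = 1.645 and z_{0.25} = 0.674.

n = 21 per group

For two independent groups with equal n: n = 2·((z_{α/2} + z_β) / d)².
z_{α/2} + z_β = 1.645 + 0.674 = 2.319.
n = 2 × (2.319 / 0.72)² = 2 × 3.221² = 2 × 10.37 = 20.7.
Round up to the next whole participant.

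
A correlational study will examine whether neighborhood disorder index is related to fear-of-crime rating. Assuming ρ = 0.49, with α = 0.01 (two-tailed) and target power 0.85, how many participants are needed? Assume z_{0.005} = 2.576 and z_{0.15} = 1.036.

n = 49

Fisher's z: C = ½·ln((1+r)/(1−r)) = ½·ln(2.9216) = 0.5361.
n = ((z_{α/2} + z_β)/C)² + 3.
(2.576 + 1.036) / 0.5361 = 3.612 / 0.5361 = 6.738.
n = 6.738² + 3 = 45.39 + 3 = 48.4.
Round up.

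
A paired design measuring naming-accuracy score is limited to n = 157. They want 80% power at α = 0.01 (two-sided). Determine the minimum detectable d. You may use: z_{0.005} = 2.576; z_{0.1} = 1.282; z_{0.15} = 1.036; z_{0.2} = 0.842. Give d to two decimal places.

For a single sample (or paired design) of n = 157: d_min = (z_{α/2} + z_β)/√n.
z-sum = 2.576 + 0.842 = 3.418.
d_min = 3.418 / √157 = 3.418 / 12.530 = 0.273.

d_min ≈ 0.27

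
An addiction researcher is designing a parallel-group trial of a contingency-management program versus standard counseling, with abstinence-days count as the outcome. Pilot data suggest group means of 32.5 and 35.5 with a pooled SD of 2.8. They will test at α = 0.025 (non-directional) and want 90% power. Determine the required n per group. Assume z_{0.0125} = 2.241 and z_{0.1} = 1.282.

n = 22 per group

Cohen's d = |M₁ − M₂| / SD_pooled = |32.5 − 35.5| / 2.8 = 3.0 / 2.8 = 1.071.
For two independent groups with equal n: n = 2·((z_{α/2} + z_β) / d)².
z_{α/2} + z_β = 2.241 + 1.282 = 3.523.
n = 2 × (3.523 / 1.071)² = 2 × 3.289² = 2 × 10.82 = 21.6.
Round up to the next whole participant.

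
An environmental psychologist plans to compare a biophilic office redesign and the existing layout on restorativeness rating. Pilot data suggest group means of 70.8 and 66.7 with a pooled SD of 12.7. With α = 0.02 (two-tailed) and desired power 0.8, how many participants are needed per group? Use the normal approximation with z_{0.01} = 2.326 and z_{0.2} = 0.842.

n = 193 per group

Cohen's d = |M₁ − M₂| / SD_pooled = |70.8 − 66.7| / 12.7 = 4.1 / 12.7 = 0.323.
For two independent groups with equal n: n = 2·((z_{α/2} + z_β) / d)².
z_{α/2} + z_β = 2.326 + 0.842 = 3.168.
n = 2 × (3.168 / 0.323)² = 2 × 9.808² = 2 × 96.20 = 192.4.
Round up to the next whole participant.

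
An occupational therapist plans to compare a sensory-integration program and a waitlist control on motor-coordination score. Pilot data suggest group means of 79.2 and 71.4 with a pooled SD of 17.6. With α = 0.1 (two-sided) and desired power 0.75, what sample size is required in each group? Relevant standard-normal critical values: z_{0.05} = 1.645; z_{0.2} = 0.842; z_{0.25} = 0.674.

Cohen's d = |M₁ − M₂| / SD_pooled = |79.2 − 71.4| / 17.6 = 7.8 / 17.6 = 0.443.
For two independent groups with equal n: n = 2·((z_{α/2} + z_β) / d)².
z_{α/2} + z_β = 1.645 + 0.674 = 2.319.
n = 2 × (2.319 / 0.443)² = 2 × 5.235² = 2 × 27.40 = 54.8.
Round up to the next whole participant.

n = 55 per group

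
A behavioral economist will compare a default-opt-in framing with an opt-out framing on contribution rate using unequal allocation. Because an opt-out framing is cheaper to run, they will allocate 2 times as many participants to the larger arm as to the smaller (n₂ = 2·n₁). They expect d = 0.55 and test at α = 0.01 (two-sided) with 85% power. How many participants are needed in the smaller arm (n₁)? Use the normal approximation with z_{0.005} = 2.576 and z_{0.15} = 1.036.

n₁ = 65

With allocation ratio k = n₂/n₁ = 2, Var(x̄₁−x̄₂) = σ²(1/n₁ + 1/(k·n₁)) = σ²·(k+1)/(k·n₁).
So n₁ = (1 + 1/k)·((z_{α/2} + z_β)/d)² = 1.500 × (3.612/0.55)².
n₁ = 1.500 × 43.13 = 64.7.
Round up: n₁ = 65, giving n₂ = 2 × 65 = 130.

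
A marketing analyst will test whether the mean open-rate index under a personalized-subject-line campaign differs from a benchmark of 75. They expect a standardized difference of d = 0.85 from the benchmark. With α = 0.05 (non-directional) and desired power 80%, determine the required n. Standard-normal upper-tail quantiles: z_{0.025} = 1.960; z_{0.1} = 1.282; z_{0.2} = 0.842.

For a one-sample test: n = ((z_{α/2} + z_β) / d)².
z_{α/2} + z_β = 1.960 + 0.842 = 2.802.
n = (2.802 / 0.85)² = 3.296² = 10.87.
Round up.

n = 11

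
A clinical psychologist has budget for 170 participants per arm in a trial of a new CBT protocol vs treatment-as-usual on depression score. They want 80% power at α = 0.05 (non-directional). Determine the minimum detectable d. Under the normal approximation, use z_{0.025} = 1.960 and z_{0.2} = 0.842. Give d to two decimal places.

d_min ≈ 0.30

For two independent groups of n = 170 each: d_min = (z_{α/2} + z_β)·√(2/n).
z-sum = 1.960 + 0.842 = 2.802.
d_min = 2.802 × √(2/170) = 2.802 × 0.1085 = 0.304.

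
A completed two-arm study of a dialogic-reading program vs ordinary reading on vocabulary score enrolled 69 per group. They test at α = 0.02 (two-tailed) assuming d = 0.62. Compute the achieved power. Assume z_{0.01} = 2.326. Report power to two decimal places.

For two equal groups, power = Φ(d·√(n/2) − z_{α/2}).
d·√(n/2) = 0.62 × √(69/2) = 0.62 × 5.874 = 3.642.
z_β = 3.642 − 2.326 = 1.316.
Power = Φ(1.316) = 0.906.

power ≈ 0.91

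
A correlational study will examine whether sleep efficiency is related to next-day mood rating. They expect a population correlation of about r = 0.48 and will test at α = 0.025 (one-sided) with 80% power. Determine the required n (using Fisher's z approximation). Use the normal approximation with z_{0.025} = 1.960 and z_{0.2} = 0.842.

Fisher's z: C = ½·ln((1+r)/(1−r)) = ½·ln(2.8462) = 0.5230.
n = ((z_{α} + z_β)/C)² + 3.
(1.960 + 0.842) / 0.5230 = 2.802 / 0.5230 = 5.358.
n = 5.358² + 3 = 28.70 + 3 = 31.7.
Round up.

n = 32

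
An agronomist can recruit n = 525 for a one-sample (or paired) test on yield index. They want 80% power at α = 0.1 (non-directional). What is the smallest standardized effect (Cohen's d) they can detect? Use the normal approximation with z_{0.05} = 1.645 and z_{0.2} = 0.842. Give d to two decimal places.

d_min ≈ 0.11

For a single sample (or paired design) of n = 525: d_min = (z_{α/2} + z_β)/√n.
z-sum = 1.645 + 0.842 = 2.487.
d_min = 2.487 / √525 = 2.487 / 22.913 = 0.109.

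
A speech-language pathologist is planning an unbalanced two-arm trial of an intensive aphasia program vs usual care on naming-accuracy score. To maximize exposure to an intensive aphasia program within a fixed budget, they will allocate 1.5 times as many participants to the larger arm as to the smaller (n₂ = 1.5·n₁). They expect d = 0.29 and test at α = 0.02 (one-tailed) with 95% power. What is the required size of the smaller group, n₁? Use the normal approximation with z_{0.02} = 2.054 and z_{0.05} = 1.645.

With allocation ratio k = n₂/n₁ = 1.5, Var(x̄₁−x̄₂) = σ²(1/n₁ + 1/(k·n₁)) = σ²·(k+1)/(k·n₁).
So n₁ = (1 + 1/k)·((z_{α} + z_β)/d)² = 1.667 × (3.699/0.29)².
n₁ = 1.667 × 162.69 = 271.2.
Round up: n₁ = 272, giving n₂ = 1.5 × 272 = 408.

n₁ = 272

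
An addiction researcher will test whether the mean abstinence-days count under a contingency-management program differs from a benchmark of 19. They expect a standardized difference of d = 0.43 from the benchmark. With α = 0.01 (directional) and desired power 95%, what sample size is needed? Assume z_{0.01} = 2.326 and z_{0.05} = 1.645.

For a one-sample test: n = ((z_{α} + z_β) / d)².
z_{α} + z_β = 2.326 + 1.645 = 3.971.
n = (3.971 / 0.43)² = 9.235² = 85.28.
Round up.

n = 86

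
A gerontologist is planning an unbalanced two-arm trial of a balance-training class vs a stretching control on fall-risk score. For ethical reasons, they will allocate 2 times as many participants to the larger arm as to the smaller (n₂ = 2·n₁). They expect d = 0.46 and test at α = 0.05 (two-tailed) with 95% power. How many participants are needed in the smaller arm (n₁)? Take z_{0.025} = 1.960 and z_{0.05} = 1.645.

n₁ = 93

With allocation ratio k = n₂/n₁ = 2, Var(x̄₁−x̄₂) = σ²(1/n₁ + 1/(k·n₁)) = σ²·(k+1)/(k·n₁).
So n₁ = (1 + 1/k)·((z_{α/2} + z_β)/d)² = 1.500 × (3.605/0.46)².
n₁ = 1.500 × 61.42 = 92.1.
Round up: n₁ = 93, giving n₂ = 2 × 93 = 186.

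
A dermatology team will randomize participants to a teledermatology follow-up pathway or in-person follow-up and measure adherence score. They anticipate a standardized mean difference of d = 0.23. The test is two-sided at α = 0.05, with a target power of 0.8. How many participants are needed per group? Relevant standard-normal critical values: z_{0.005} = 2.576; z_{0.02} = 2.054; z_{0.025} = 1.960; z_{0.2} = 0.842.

For two independent groups with equal n: n = 2·((z_{α/2} + z_β) / d)².
z_{α/2} + z_β = 1.960 + 0.842 = 2.802.
n = 2 × (2.802 / 0.23)² = 2 × 12.183² = 2 × 148.42 = 296.8.
Round up to the next whole participant.

n = 297 per group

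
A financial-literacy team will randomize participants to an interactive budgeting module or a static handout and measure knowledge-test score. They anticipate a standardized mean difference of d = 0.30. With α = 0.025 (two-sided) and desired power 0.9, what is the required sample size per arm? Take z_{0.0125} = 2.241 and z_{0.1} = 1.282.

For two independent groups with equal n: n = 2·((z_{α/2} + z_β) / d)².
z_{α/2} + z_β = 2.241 + 1.282 = 3.523.
n = 2 × (3.523 / 0.30)² = 2 × 11.743² = 2 × 137.91 = 275.8.
Round up to the next whole participant.

n = 276 per group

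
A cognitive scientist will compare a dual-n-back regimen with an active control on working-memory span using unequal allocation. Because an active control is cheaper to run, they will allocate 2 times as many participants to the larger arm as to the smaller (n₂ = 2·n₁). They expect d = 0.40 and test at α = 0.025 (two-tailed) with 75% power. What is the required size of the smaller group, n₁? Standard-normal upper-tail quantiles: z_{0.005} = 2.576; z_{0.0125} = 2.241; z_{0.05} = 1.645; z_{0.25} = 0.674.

n₁ = 80

With allocation ratio k = n₂/n₁ = 2, Var(x̄₁−x̄₂) = σ²(1/n₁ + 1/(k·n₁)) = σ²·(k+1)/(k·n₁).
So n₁ = (1 + 1/k)·((z_{α/2} + z_β)/d)² = 1.500 × (2.915/0.40)².
n₁ = 1.500 × 53.11 = 79.7.
Round up: n₁ = 80, giving n₂ = 2 × 80 = 160.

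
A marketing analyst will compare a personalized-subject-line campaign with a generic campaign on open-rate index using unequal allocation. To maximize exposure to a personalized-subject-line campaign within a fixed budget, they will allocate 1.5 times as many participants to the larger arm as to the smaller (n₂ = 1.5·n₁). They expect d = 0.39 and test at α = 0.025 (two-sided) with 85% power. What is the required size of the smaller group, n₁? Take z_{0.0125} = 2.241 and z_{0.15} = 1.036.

n₁ = 118

With allocation ratio k = n₂/n₁ = 1.5, Var(x̄₁−x̄₂) = σ²(1/n₁ + 1/(k·n₁)) = σ²·(k+1)/(k·n₁).
So n₁ = (1 + 1/k)·((z_{α/2} + z_β)/d)² = 1.667 × (3.277/0.39)².
n₁ = 1.667 × 70.60 = 117.7.
Round up: n₁ = 118, giving n₂ = 1.5 × 118 = 177.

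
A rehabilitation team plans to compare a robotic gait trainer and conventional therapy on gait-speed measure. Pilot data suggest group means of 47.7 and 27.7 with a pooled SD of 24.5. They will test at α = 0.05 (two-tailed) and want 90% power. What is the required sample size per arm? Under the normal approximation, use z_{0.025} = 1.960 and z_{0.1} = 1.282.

n = 32 per group

Cohen's d = |M₁ − M₂| / SD_pooled = |47.7 − 27.7| / 24.5 = 20.0 / 24.5 = 0.816.
For two independent groups with equal n: n = 2·((z_{α/2} + z_β) / d)².
z_{α/2} + z_β = 1.960 + 1.282 = 3.242.
n = 2 × (3.242 / 0.816)² = 2 × 3.973² = 2 × 15.79 = 31.6.
Round up to the next whole participant.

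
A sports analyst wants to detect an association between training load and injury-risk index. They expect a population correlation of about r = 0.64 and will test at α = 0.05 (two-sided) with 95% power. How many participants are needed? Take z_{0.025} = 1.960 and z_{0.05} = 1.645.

n = 26

Fisher's z: C = ½·ln((1+r)/(1−r)) = ½·ln(4.5556) = 0.7582.
n = ((z_{α/2} + z_β)/C)² + 3.
(1.960 + 1.645) / 0.7582 = 3.605 / 0.7582 = 4.755.
n = 4.755² + 3 = 22.61 + 3 = 25.6.
Round up.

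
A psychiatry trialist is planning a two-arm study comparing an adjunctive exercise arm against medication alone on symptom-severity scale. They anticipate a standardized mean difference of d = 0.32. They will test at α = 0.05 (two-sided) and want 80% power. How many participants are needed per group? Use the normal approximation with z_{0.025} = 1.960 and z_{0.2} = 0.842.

n = 154 per group

For two independent groups with equal n: n = 2·((z_{α/2} + z_β) / d)².
z_{α/2} + z_β = 1.960 + 0.842 = 2.802.
n = 2 × (2.802 / 0.32)² = 2 × 8.756² = 2 × 76.67 = 153.3.
Round up to the next whole participant.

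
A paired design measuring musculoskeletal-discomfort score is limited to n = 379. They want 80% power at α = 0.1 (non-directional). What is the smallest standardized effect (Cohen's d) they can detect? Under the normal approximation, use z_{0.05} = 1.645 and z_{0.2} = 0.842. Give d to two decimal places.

For a single sample (or paired design) of n = 379: d_min = (z_{α/2} + z_β)/√n.
z-sum = 1.645 + 0.842 = 2.487.
d_min = 2.487 / √379 = 2.487 / 19.468 = 0.128.

d_min ≈ 0.13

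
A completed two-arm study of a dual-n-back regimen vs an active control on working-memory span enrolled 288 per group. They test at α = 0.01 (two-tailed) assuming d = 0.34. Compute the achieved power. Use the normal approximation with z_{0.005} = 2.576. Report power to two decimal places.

For two equal groups, power = Φ(d·√(n/2) − z_{α/2}).
d·√(n/2) = 0.34 × √(288/2) = 0.34 × 12.000 = 4.080.
z_β = 4.080 − 2.576 = 1.504.
Power = Φ(1.504) = 0.934.

power ≈ 0.93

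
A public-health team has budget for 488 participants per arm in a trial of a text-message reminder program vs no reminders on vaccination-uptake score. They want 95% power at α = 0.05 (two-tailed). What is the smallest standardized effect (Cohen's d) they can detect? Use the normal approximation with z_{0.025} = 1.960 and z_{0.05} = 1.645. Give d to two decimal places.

For two independent groups of n = 488 each: d_min = (z_{α/2} + z_β)·√(2/n).
z-sum = 1.960 + 1.645 = 3.605.
d_min = 3.605 × √(2/488) = 3.605 × 0.0640 = 0.231.

d_min ≈ 0.23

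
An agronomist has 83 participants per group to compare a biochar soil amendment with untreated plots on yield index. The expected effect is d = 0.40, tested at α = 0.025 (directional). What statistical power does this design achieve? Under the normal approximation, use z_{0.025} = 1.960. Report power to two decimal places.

power ≈ 0.73

For two equal groups, power = Φ(d·√(n/2) − z_{α}).
d·√(n/2) = 0.40 × √(83/2) = 0.40 × 6.442 = 2.577.
z_β = 2.577 − 1.960 = 0.617.
Power = Φ(0.617) = 0.731.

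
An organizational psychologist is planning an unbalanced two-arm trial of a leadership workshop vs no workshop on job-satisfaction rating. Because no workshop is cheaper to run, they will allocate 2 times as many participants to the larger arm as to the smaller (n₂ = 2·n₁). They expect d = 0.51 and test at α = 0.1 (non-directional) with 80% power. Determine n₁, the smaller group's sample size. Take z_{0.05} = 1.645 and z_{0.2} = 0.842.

With allocation ratio k = n₂/n₁ = 2, Var(x̄₁−x̄₂) = σ²(1/n₁ + 1/(k·n₁)) = σ²·(k+1)/(k·n₁).
So n₁ = (1 + 1/k)·((z_{α/2} + z_β)/d)² = 1.500 × (2.487/0.51)².
n₁ = 1.500 × 23.78 = 35.7.
Round up: n₁ = 36, giving n₂ = 2 × 36 = 72.

n₁ = 36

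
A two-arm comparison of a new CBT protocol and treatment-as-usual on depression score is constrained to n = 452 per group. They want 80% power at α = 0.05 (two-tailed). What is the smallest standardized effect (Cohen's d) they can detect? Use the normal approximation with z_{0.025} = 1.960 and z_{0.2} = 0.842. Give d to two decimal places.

For two independent groups of n = 452 each: d_min = (z_{α/2} + z_β)·√(2/n).
z-sum = 1.960 + 0.842 = 2.802.
d_min = 2.802 × √(2/452) = 2.802 × 0.0665 = 0.186.

d_min ≈ 0.19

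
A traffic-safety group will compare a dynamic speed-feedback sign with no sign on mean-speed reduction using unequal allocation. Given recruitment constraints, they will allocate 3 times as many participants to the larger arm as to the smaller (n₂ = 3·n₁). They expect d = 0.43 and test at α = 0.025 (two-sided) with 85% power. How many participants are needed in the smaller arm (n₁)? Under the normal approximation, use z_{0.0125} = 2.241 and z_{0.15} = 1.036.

n₁ = 78

With allocation ratio k = n₂/n₁ = 3, Var(x̄₁−x̄₂) = σ²(1/n₁ + 1/(k·n₁)) = σ²·(k+1)/(k·n₁).
So n₁ = (1 + 1/k)·((z_{α/2} + z_β)/d)² = 1.333 × (3.277/0.43)².
n₁ = 1.333 × 58.08 = 77.4.
Round up: n₁ = 78, giving n₂ = 3 × 78 = 234.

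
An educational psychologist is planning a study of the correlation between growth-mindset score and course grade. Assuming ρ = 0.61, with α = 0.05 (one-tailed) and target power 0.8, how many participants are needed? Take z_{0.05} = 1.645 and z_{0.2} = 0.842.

n = 16

Fisher's z: C = ½·ln((1+r)/(1−r)) = ½·ln(4.1282) = 0.7089.
n = ((z_{α} + z_β)/C)² + 3.
(1.645 + 0.842) / 0.7089 = 2.487 / 0.7089 = 3.508.
n = 3.508² + 3 = 12.31 + 3 = 15.3.
Round up.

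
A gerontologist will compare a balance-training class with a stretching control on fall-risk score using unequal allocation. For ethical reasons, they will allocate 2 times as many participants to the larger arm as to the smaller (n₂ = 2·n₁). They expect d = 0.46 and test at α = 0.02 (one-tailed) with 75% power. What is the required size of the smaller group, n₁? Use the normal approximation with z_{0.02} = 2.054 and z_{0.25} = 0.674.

With allocation ratio k = n₂/n₁ = 2, Var(x̄₁−x̄₂) = σ²(1/n₁ + 1/(k·n₁)) = σ²·(k+1)/(k·n₁).
So n₁ = (1 + 1/k)·((z_{α} + z_β)/d)² = 1.500 × (2.728/0.46)².
n₁ = 1.500 × 35.17 = 52.8.
Round up: n₁ = 53, giving n₂ = 2 × 53 = 106.

n₁ = 53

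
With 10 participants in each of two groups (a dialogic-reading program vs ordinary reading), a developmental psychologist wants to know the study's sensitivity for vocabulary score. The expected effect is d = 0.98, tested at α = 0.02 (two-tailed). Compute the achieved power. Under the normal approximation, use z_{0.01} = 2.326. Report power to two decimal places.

For two equal groups, power = Φ(d·√(n/2) − z_{α/2}).
d·√(n/2) = 0.98 × √(10/2) = 0.98 × 2.236 = 2.191.
z_β = 2.191 − 2.326 = -0.135.
Power = Φ(-0.135) = 0.446.

power ≈ 0.45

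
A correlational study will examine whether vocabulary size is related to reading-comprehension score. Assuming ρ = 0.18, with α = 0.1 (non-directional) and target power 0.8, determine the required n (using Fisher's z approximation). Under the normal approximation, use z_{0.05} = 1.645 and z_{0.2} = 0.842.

Fisher's z: C = ½·ln((1+r)/(1−r)) = ½·ln(1.4390) = 0.1820.
n = ((z_{α/2} + z_β)/C)² + 3.
(1.645 + 0.842) / 0.1820 = 2.487 / 0.1820 = 13.665.
n = 13.665² + 3 = 186.73 + 3 = 189.7.
Round up.

n = 190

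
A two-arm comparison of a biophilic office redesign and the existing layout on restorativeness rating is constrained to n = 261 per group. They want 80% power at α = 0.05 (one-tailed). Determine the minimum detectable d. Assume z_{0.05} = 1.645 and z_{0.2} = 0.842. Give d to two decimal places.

For two independent groups of n = 261 each: d_min = (z_{α} + z_β)·√(2/n).
z-sum = 1.645 + 0.842 = 2.487.
d_min = 2.487 × √(2/261) = 2.487 × 0.0875 = 0.218.

d_min ≈ 0.22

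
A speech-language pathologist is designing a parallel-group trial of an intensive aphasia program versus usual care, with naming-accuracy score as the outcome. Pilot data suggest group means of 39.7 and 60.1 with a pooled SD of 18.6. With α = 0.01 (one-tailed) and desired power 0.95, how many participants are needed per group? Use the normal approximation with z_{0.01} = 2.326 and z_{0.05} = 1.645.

Cohen's d = |M₁ − M₂| / SD_pooled = |39.7 − 60.1| / 18.6 = 20.4 / 18.6 = 1.097.
For two independent groups with equal n: n = 2·((z_{α} + z_β) / d)².
z_{α} + z_β = 2.326 + 1.645 = 3.971.
n = 2 × (3.971 / 1.097)² = 2 × 3.620² = 2 × 13.10 = 26.2.
Round up to the next whole participant.

n = 27 per group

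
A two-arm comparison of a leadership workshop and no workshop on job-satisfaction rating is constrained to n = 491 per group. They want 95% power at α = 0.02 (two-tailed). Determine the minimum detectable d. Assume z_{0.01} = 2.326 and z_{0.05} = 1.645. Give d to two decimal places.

d_min ≈ 0.25

For two independent groups of n = 491 each: d_min = (z_{α/2} + z_β)·√(2/n).
z-sum = 2.326 + 1.645 = 3.971.
d_min = 3.971 × √(2/491) = 3.971 × 0.0638 = 0.253.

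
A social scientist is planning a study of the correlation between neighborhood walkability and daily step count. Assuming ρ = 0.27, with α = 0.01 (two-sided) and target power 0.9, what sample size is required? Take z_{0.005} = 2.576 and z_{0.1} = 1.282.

n = 198

Fisher's z: C = ½·ln((1+r)/(1−r)) = ½·ln(1.7397) = 0.2769.
n = ((z_{α/2} + z_β)/C)² + 3.
(2.576 + 1.282) / 0.2769 = 3.858 / 0.2769 = 13.933.
n = 13.933² + 3 = 194.12 + 3 = 197.1.
Round up.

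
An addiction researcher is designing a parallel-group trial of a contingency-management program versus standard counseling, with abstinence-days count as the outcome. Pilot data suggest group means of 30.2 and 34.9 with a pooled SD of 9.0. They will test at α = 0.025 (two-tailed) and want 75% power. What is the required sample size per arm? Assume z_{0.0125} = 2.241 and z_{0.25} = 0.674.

n = 63 per group

Cohen's d = |M₁ − M₂| / SD_pooled = |30.2 − 34.9| / 9.0 = 4.7 / 9.0 = 0.522.
For two independent groups with equal n: n = 2·((z_{α/2} + z_β) / d)².
z_{α/2} + z_β = 2.241 + 0.674 = 2.915.
n = 2 × (2.915 / 0.522)² = 2 × 5.584² = 2 × 31.18 = 62.4.
Round up to the next whole participant.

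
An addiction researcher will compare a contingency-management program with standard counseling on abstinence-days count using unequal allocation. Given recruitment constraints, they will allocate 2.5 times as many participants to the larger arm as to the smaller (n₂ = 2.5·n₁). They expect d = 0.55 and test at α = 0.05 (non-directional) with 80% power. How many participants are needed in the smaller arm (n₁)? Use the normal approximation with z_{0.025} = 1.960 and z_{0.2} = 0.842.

With allocation ratio k = n₂/n₁ = 2.5, Var(x̄₁−x̄₂) = σ²(1/n₁ + 1/(k·n₁)) = σ²·(k+1)/(k·n₁).
So n₁ = (1 + 1/k)·((z_{α/2} + z_β)/d)² = 1.400 × (2.802/0.55)².
n₁ = 1.400 × 25.95 = 36.3.
Round up: n₁ = 37, giving n₂ = ⌈2.5 × 37⌉ = ⌈92.5⌉ = 93.

n₁ = 37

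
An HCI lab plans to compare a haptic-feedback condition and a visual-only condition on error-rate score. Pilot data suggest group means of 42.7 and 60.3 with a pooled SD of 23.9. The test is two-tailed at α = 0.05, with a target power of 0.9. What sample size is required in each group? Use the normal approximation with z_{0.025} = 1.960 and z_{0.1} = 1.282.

n = 39 per group

Cohen's d = |M₁ − M₂| / SD_pooled = |42.7 − 60.3| / 23.9 = 17.6 / 23.9 = 0.736.
For two independent groups with equal n: n = 2·((z_{α/2} + z_β) / d)².
z_{α/2} + z_β = 1.960 + 1.282 = 3.242.
n = 2 × (3.242 / 0.736)² = 2 × 4.405² = 2 × 19.40 = 38.8.
Round up to the next whole participant.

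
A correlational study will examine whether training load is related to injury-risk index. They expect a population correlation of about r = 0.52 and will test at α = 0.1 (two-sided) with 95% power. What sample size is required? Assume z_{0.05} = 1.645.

Fisher's z: C = ½·ln((1+r)/(1−r)) = ½·ln(3.1667) = 0.5763.
n = ((z_{α/2} + z_β)/C)² + 3.
(1.645 + 1.645) / 0.5763 = 3.290 / 0.5763 = 5.709.
n = 5.709² + 3 = 32.59 + 3 = 35.6.
Round up.

n = 36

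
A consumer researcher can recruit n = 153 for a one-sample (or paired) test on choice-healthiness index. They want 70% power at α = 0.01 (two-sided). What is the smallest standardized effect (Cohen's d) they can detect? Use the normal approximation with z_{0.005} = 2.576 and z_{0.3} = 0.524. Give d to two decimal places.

For a single sample (or paired design) of n = 153: d_min = (z_{α/2} + z_β)/√n.
z-sum = 2.576 + 0.524 = 3.100.
d_min = 3.100 / √153 = 3.100 / 12.369 = 0.251.

d_min ≈ 0.25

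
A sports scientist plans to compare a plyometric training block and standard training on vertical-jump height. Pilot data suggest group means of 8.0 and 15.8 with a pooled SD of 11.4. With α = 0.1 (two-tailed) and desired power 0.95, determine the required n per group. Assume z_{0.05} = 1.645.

Cohen's d = |M₁ − M₂| / SD_pooled = |8.0 − 15.8| / 11.4 = 7.8 / 11.4 = 0.684.
For two independent groups with equal n: n = 2·((z_{α/2} + z_β) / d)².
z_{α/2} + z_β = 1.645 + 1.645 = 3.290.
n = 2 × (3.290 / 0.684)² = 2 × 4.810² = 2 × 23.14 = 46.3.
Round up to the next whole participant.

n = 47 per group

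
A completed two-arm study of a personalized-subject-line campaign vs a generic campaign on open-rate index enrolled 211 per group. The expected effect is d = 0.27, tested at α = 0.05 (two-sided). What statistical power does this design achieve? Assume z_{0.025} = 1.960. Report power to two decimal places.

For two equal groups, power = Φ(d·√(n/2) − z_{α/2}).
d·√(n/2) = 0.27 × √(211/2) = 0.27 × 10.271 = 2.773.
z_β = 2.773 − 1.960 = 0.813.
Power = Φ(0.813) = 0.792.

power ≈ 0.79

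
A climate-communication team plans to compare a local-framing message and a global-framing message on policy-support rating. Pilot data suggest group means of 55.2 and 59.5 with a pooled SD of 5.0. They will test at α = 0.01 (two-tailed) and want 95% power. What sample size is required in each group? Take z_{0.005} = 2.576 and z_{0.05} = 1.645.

Cohen's d = |M₁ − M₂| / SD_pooled = |55.2 − 59.5| / 5.0 = 4.3 / 5.0 = 0.860.
For two independent groups with equal n: n = 2·((z_{α/2} + z_β) / d)².
z_{α/2} + z_β = 2.576 + 1.645 = 4.221.
n = 2 × (4.221 / 0.860)² = 2 × 4.908² = 2 × 24.09 = 48.2.
Round up to the next whole participant.

n = 49 per group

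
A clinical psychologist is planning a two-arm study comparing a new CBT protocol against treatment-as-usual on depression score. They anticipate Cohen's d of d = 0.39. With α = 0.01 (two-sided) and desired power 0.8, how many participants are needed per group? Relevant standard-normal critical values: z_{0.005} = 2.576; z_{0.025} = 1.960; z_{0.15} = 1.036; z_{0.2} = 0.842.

n = 154 per group

For two independent groups with equal n: n = 2·((z_{α/2} + z_β) / d)².
z_{α/2} + z_β = 2.576 + 0.842 = 3.418.
n = 2 × (3.418 / 0.39)² = 2 × 8.764² = 2 × 76.81 = 153.6.
Round up to the next whole participant.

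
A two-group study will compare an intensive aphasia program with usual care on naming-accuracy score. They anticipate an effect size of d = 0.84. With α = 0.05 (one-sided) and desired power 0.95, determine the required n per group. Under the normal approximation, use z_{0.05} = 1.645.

n = 31 per group

For two independent groups with equal n: n = 2·((z_{α} + z_β) / d)².
z_{α} + z_β = 1.645 + 1.645 = 3.290.
n = 2 × (3.290 / 0.84)² = 2 × 3.917² = 2 × 15.34 = 30.7.
Round up to the next whole participant.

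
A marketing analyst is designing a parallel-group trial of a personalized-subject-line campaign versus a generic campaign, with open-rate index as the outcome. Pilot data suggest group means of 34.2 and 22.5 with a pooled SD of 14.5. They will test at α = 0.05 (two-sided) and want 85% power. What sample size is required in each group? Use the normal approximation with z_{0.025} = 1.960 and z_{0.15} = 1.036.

Cohen's d = |M₁ − M₂| / SD_pooled = |34.2 − 22.5| / 14.5 = 11.7 / 14.5 = 0.807.
For two independent groups with equal n: n = 2·((z_{α/2} + z_β) / d)².
z_{α/2} + z_β = 1.960 + 1.036 = 2.996.
n = 2 × (2.996 / 0.807)² = 2 × 3.713² = 2 × 13.78 = 27.6.
Round up to the next whole participant.

n = 28 per group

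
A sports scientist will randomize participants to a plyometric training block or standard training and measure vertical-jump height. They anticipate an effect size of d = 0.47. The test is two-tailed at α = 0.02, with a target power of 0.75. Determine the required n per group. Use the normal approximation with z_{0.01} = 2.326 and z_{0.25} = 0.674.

For two independent groups with equal n: n = 2·((z_{α/2} + z_β) / d)².
z_{α/2} + z_β = 2.326 + 0.674 = 3.000.
n = 2 × (3.000 / 0.47)² = 2 × 6.383² = 2 × 40.74 = 81.5.
Round up to the next whole participant.

n = 82 per group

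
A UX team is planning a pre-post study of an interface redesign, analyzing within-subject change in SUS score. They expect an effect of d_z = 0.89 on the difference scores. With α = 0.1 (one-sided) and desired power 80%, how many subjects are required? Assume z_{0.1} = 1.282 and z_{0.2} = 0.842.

n = 6 pairs

For a paired (one-sample on differences) test: n = ((z_{α} + z_β) / d)².
z_{α} + z_β = 1.282 + 0.842 = 2.124.
n = (2.124 / 0.89)² = 2.387² = 5.70.
Round up.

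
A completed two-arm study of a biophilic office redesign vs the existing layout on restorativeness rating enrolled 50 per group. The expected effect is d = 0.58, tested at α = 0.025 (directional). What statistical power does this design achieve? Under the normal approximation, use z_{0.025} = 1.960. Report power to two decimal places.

power ≈ 0.83

For two equal groups, power = Φ(d·√(n/2) − z_{α}).
d·√(n/2) = 0.58 × √(50/2) = 0.58 × 5.000 = 2.900.
z_β = 2.900 − 1.960 = 0.940.
Power = Φ(0.940) = 0.826.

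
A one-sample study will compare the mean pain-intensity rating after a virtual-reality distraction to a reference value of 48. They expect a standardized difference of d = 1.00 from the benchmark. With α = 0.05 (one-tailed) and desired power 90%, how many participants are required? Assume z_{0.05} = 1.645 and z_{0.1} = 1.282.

For a one-sample test: n = ((z_{α} + z_β) / d)².
z_{α} + z_β = 1.645 + 1.282 = 2.927.
n = (2.927 / 1.00)² = 2.927² = 8.57.
Round up.

n = 9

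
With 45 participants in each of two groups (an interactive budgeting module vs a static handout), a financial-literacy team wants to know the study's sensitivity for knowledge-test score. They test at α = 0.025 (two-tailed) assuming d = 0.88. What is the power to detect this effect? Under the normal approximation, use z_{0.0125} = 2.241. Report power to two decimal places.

For two equal groups, power = Φ(d·√(n/2) − z_{α/2}).
d·√(n/2) = 0.88 × √(45/2) = 0.88 × 4.743 = 4.174.
z_β = 4.174 − 2.241 = 1.933.
Power = Φ(1.933) = 0.973.

power ≈ 0.97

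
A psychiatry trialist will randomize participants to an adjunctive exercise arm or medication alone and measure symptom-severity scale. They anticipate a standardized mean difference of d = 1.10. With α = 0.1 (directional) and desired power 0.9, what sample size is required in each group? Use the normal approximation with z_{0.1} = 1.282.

n = 11 per group

For two independent groups with equal n: n = 2·((z_{α} + z_β) / d)².
z_{α} + z_β = 1.282 + 1.282 = 2.564.
n = 2 × (2.564 / 1.10)² = 2 × 2.331² = 2 × 5.43 = 10.9.
Round up to the next whole participant.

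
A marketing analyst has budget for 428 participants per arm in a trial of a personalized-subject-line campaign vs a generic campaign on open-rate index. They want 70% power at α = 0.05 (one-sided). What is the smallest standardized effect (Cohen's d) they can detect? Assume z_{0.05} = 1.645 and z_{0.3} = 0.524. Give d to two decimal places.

d_min ≈ 0.15

For two independent groups of n = 428 each: d_min = (z_{α} + z_β)·√(2/n).
z-sum = 1.645 + 0.524 = 2.169.
d_min = 2.169 × √(2/428) = 2.169 × 0.0684 = 0.148.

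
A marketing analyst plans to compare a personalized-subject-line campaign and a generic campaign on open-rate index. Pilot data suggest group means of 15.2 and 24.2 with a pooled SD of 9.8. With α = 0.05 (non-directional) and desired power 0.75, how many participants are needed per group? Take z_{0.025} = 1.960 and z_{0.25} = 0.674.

n = 17 per group

Cohen's d = |M₁ − M₂| / SD_pooled = |15.2 − 24.2| / 9.8 = 9.0 / 9.8 = 0.918.
For two independent groups with equal n: n = 2·((z_{α/2} + z_β) / d)².
z_{α/2} + z_β = 1.960 + 0.674 = 2.634.
n = 2 × (2.634 / 0.918)² = 2 × 2.869² = 2 × 8.23 = 16.5.
Round up to the next whole participant.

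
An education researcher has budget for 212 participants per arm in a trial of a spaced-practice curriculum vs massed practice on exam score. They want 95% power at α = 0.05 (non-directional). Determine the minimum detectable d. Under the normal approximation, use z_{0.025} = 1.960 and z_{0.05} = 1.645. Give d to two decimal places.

For two independent groups of n = 212 each: d_min = (z_{α/2} + z_β)·√(2/n).
z-sum = 1.960 + 1.645 = 3.605.
d_min = 3.605 × √(2/212) = 3.605 × 0.0971 = 0.350.

d_min ≈ 0.35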